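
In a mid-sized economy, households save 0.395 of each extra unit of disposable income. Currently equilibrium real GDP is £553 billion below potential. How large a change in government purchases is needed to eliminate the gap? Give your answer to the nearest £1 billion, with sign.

MPC = 1 − MPS = 1 − 0.395 = 0.605.
Spending multiplier = 1/(1 − MPC) = 1/(1 − 0.605) = 1/0.395 ≈ 2.532.
Need ΔY = +£553 billion, so ΔG = ΔY/k = (+£553 billion) × 0.395 ≈ +£218 billion.
The government should increase government purchases by £218 billion.

+£218 billion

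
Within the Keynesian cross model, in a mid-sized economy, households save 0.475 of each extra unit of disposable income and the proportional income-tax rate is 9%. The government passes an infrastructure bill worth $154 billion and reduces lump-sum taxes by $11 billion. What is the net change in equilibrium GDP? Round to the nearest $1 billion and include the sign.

+$306 billion

MPC = 1 − MPS = 1 − 0.475 = 0.525.
Expenditure multiplier = 1/(1 − c(1−t)) = 1/(1 − 0.525×0.91) = 1/0.52225 ≈ 1.915.
ΔG contributes k·ΔG = (+$154 billion) / 0.52225 ≈ +$294.9 billion.
ΔT of −$11 billion changes first-round spending by −c·ΔT = +$5.775 billion, contributing k·(−c·ΔT) = (+$5.775 billion) / 0.52225 ≈ +$11.1 billion.
Net ΔY = k(ΔG − c·ΔT) = (+$159.775 billion) / 0.52225 ≈ +$306 billion.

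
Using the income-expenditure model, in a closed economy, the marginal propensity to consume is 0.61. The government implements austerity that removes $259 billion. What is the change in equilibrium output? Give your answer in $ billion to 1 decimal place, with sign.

−$664.1 billion

Government-spending multiplier = 1/(1 − MPC) = 1/(1 − 0.61) = 1/0.39 ≈ 2.564.
ΔY = k × ΔG = (−$259 billion) / 0.39 ≈ −$664.1 billion.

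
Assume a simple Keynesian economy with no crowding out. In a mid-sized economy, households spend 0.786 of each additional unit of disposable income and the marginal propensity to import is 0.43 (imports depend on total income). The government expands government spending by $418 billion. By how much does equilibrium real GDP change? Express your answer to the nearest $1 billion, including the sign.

Spending multiplier = 1/(1 − c + m) = 1/(1 − 0.786 + 0.43) = 1/0.644 ≈ 1.553.
ΔY = k × ΔG = (+$418 billion) / 0.644 ≈ +$649 billion.

+$649 billion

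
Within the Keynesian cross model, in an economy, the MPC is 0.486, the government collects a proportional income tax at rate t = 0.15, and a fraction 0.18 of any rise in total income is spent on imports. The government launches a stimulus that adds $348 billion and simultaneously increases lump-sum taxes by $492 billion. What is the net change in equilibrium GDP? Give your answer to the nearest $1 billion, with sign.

Expenditure multiplier = 1/(1 − c(1−t) + m) = 1/(1 − 0.486×0.85 + 0.18) = 1/0.7669 ≈ 1.304.
ΔG contributes k·ΔG = (+$348 billion) / 0.7669 ≈ +$453.8 billion.
ΔT of +$492 billion changes first-round spending by −c·ΔT = −$239.112 billion, contributing k·(−c·ΔT) = (−$239.112 billion) / 0.7669 ≈ −$311.8 billion.
Net ΔY = k(ΔG − c·ΔT) = (+$108.888 billion) / 0.7669 ≈ +$142 billion.

+$142 billion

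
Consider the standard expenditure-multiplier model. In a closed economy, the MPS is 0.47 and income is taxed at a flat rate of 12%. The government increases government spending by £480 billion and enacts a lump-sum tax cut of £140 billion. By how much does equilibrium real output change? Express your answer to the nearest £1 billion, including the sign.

+£1,039 billion

MPC = 1 − MPS = 1 − 0.47 = 0.53.
Expenditure multiplier = 1/(1 − c(1−t)) = 1/(1 − 0.53×0.88) = 1/0.5336 ≈ 1.874.
ΔG contributes k·ΔG = (+£480 billion) / 0.5336 ≈ +£899.6 billion.
ΔT of −£140 billion changes first-round spending by −c·ΔT = +£74.2 billion, contributing k·(−c·ΔT) = (+£74.2 billion) / 0.5336 ≈ +£139.1 billion.
Net ΔY = k(ΔG − c·ΔT) = (+£554.2 billion) / 0.5336 ≈ +£1,039 billion.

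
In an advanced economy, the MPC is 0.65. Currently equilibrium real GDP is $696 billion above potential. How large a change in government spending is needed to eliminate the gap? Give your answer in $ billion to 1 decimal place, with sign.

Spending multiplier = 1/(1 − MPC) = 1/(1 − 0.65) = 1/0.35 ≈ 2.857.
Need ΔY = −$696 billion, so ΔG = ΔY/k = (−$696 billion) × 0.35 = −$243.6 billion.
The government should cut government spending by $243.6 billion.

−$243.6 billion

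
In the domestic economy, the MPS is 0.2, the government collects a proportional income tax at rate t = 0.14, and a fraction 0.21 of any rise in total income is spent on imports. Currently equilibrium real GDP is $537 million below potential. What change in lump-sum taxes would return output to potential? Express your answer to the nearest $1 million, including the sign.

−$350 million

MPC = 1 − MPS = 1 − 0.2 = 0.8.
Spending multiplier = 1/(1 − c(1−t) + m) = 1/(1 − 0.8×0.86 + 0.21) = 1/0.522 ≈ 1.916.
Tax multiplier = −c·k = −0.8/0.522 ≈ −1.533. Need ΔY = +$537 million, so ΔT = ΔY/(−c·k) = −(+$537 million) × 0.522 / 0.8 ≈ −$350 million.
The government should cut lump-sum taxes by $350 million.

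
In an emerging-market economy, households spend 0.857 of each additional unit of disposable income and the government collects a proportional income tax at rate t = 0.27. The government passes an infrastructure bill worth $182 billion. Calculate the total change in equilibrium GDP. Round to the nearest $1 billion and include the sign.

+$486 billion

Expenditure multiplier = 1/(1 − c(1−t)) = 1/(1 − 0.857×0.73) = 1/0.37439 ≈ 2.671.
ΔY = k × ΔG = (+$182 billion) / 0.37439 ≈ +$486 billion.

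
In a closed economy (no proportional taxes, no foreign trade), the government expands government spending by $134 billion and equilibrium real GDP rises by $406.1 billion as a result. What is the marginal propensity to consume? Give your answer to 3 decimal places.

Implied spending multiplier k = ΔY/ΔG = 406.1/134 ≈ 3.0306.
Since k = 1/(1 − MPC), MPC = 1 − 1/k = 1 − ΔG/ΔY = 1 − 134/406.1 ≈ 0.670.

0.670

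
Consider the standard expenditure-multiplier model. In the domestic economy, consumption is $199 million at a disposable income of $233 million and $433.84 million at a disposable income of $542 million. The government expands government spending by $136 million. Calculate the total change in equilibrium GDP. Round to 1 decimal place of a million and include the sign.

+$566.7 million

MPC = ΔC/ΔYd = (433.84 − 199)/(542 − 233) = 234.84/309 = 0.76.
Expenditure multiplier = 1/(1 − MPC) = 1/(1 − 0.76) = 1/0.24 ≈ 4.167.
ΔY = k × ΔG = (+$136 million) / 0.24 ≈ +$566.7 million.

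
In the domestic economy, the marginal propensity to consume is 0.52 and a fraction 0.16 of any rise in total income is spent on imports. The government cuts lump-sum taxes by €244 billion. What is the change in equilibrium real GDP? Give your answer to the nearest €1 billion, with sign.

A lump-sum tax change of −€244 billion shifts disposable income by +€244 billion; first-round consumption changes by −c × ΔT = −0.52 × (−€244 billion) = +€126.88 billion.
Expenditure multiplier = 1/(1 − c + m) = 1/(1 − 0.52 + 0.16) = 1/0.64 ≈ 1.563.
The tax multiplier is −c × k ≈ −0.813, so ΔY = k × (−c·ΔT) = (+€126.88 billion) / 0.64 ≈ +€198 billion.

+€198 billion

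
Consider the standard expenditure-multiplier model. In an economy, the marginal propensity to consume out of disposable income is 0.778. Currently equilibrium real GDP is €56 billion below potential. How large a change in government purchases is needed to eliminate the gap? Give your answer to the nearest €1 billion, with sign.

Spending multiplier = 1/(1 − MPC) = 1/(1 − 0.778) = 1/0.222 ≈ 4.505.
Need ΔY = +€56 billion, so ΔG = ΔY/k = (+€56 billion) × 0.222 ≈ +€12 billion.
The government should increase government purchases by €12 billion.

+€12 billion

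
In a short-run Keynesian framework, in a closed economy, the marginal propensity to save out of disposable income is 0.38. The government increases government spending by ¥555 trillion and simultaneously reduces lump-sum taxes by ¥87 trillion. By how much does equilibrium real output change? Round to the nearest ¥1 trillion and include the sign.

MPC = 1 − MPS = 1 − 0.38 = 0.62.
Expenditure multiplier = 1/(1 − MPC) = 1/(1 − 0.62) = 1/0.38 ≈ 2.632.
ΔG contributes k·ΔG = (+¥555 trillion) / 0.38 ≈ +¥1,460.5 trillion.
ΔT of −¥87 trillion changes first-round spending by −c·ΔT = +¥53.94 trillion, contributing k·(−c·ΔT) = (+¥53.94 trillion) / 0.38 ≈ +¥141.9 trillion.
Net ΔY = k(ΔG − c·ΔT) = (+¥608.94 trillion) / 0.38 ≈ +¥1,602 trillion.

+¥1,602 trillion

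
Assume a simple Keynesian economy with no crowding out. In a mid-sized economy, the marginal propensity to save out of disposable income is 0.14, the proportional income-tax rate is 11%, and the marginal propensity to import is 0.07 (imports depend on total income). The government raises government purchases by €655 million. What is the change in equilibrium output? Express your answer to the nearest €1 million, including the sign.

+€2,150 million

MPC = 1 − MPS = 1 − 0.14 = 0.86.
Spending multiplier = 1/(1 − c(1−t) + m) = 1/(1 − 0.86×0.89 + 0.07) = 1/0.3046 ≈ 3.283.
ΔY = k × ΔG = (+€655 million) / 0.3046 ≈ +€2,150 million.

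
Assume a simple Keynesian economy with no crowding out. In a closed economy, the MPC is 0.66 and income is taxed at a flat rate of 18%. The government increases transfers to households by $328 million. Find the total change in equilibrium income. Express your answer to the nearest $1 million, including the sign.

The transfer change shifts disposable income by +$328 million, so first-round consumption changes by c·ΔTR = 0.66 × (+$328 million) = +$216.48 million.
Expenditure multiplier = 1/(1 − c(1−t)) = 1/(1 − 0.66×0.82) = 1/0.4588 ≈ 2.18.
The transfer multiplier is c × k ≈ 1.439, so ΔY = k × (c·ΔTR) = (+$216.48 million) / 0.4588 ≈ +$472 million.

+$472 million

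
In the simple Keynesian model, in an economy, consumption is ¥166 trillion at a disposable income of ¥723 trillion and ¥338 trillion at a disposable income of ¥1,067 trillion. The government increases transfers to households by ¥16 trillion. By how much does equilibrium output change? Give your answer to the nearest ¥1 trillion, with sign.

MPC = ΔC/ΔYd = (338 − 166)/(1,067 − 723) = 172/344 = 0.5.
The transfer change shifts disposable income by +¥16 trillion, so first-round consumption changes by c·ΔTR = 0.5 × (+¥16 trillion) = +¥8 trillion.
Expenditure multiplier = 1/(1 − MPC) = 1/(1 − 0.5) = 1/0.5 = 2.
The transfer multiplier is c × k = 1, so ΔY = k × (c·ΔTR) = (+¥8 trillion) / 0.5 = +¥16 trillion.

+¥16 trillion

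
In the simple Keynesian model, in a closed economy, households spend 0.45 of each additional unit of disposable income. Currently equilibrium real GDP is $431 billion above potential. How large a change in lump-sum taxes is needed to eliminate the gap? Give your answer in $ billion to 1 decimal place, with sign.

+$526.8 billion

Spending multiplier = 1/(1 − MPC) = 1/(1 − 0.45) = 1/0.55 ≈ 1.818.
Tax multiplier = −c·k = −0.45/0.55 ≈ −0.818. Need ΔY = −$431 billion, so ΔT = ΔY/(−c·k) = −(−$431 billion) × 0.55 / 0.45 ≈ +$526.8 billion.
The government should raise lump-sum taxes by $526.8 billion.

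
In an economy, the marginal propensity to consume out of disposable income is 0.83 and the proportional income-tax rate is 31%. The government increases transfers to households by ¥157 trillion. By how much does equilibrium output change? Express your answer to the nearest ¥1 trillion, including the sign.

+¥305 trillion

The transfer change shifts disposable income by +¥157 trillion, so first-round consumption changes by c·ΔTR = 0.83 × (+¥157 trillion) = +¥130.31 trillion.
Expenditure multiplier = 1/(1 − c(1−t)) = 1/(1 − 0.83×0.69) = 1/0.4273 ≈ 2.34.
The transfer multiplier is c × k ≈ 1.942, so ΔY = k × (c·ΔTR) = (+¥130.31 trillion) / 0.4273 ≈ +¥305 trillion.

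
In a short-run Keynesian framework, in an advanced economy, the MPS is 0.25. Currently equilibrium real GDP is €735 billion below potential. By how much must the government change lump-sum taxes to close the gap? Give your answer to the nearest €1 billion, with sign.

−€245 billion

MPC = 1 − MPS = 1 − 0.25 = 0.75.
Spending multiplier = 1/(1 − MPC) = 1/(1 − 0.75) = 1/0.25 = 4.
Tax multiplier = −c·k = −0.75/0.25 = −3. Need ΔY = +€735 billion, so ΔT = ΔY/(−c·k) = −(+€735 billion) × 0.25 / 0.75 = −€245 billion.
The government should cut lump-sum taxes by €245 billion.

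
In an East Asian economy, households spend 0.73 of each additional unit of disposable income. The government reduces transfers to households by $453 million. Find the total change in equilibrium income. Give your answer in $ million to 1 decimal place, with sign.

The transfer change shifts disposable income by −$453 million, so first-round consumption changes by c·ΔTR = 0.73 × (−$453 million) = −$330.69 million.
Expenditure multiplier = 1/(1 − MPC) = 1/(1 − 0.73) = 1/0.27 ≈ 3.704.
The transfer multiplier is c × k ≈ 2.704, so ΔY = k × (c·ΔTR) = (−$330.69 million) / 0.27 ≈ −$1,224.8 million.

−$1,224.8 million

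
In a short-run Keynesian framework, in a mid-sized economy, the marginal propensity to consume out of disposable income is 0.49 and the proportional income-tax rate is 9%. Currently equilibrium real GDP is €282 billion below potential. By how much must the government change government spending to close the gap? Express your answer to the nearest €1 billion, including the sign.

Spending multiplier = 1/(1 − c(1−t)) = 1/(1 − 0.49×0.91) = 1/0.5541 ≈ 1.805.
Need ΔY = +€282 billion, so ΔG = ΔY/k = (+€282 billion) × 0.5541 ≈ +€156 billion.
The government should increase government spending by €156 billion.

+€156 billion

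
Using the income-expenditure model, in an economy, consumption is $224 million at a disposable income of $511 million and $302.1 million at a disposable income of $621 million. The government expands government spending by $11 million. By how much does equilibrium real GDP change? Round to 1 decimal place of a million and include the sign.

MPC = ΔC/ΔYd = (302.1 − 224)/(621 − 511) = 78.1/110 = 0.71.
Expenditure multiplier = 1/(1 − MPC) = 1/(1 − 0.71) = 1/0.29 ≈ 3.448.
ΔY = k × ΔG = (+$11 million) / 0.29 ≈ +$37.9 million.

+$37.9 million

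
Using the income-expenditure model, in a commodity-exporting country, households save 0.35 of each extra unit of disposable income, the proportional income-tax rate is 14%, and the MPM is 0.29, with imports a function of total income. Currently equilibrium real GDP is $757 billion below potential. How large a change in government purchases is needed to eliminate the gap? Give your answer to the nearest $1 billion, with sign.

MPC = 1 − MPS = 1 − 0.35 = 0.65.
Spending multiplier = 1/(1 − c(1−t) + m) = 1/(1 − 0.65×0.86 + 0.29) = 1/0.731 ≈ 1.368.
Need ΔY = +$757 billion, so ΔG = ΔY/k = (+$757 billion) × 0.731 ≈ +$553 billion.
The government should increase government purchases by $553 billion.

+$553 billion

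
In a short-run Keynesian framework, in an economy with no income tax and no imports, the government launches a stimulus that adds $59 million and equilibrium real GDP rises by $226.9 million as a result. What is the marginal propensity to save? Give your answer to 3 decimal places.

0.260

Implied spending multiplier k = ΔY/ΔG = 226.9/59 ≈ 3.8458.
Since k = 1/(1 − MPC), MPC = 1 − 1/k = 1 − ΔG/ΔY = 1 − 59/226.9 ≈ 0.740.
MPS = 1 − MPC = 0.260.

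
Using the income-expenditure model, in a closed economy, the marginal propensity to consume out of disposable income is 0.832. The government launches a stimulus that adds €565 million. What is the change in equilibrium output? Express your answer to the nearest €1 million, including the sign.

Spending multiplier = 1/(1 − MPC) = 1/(1 − 0.832) = 1/0.168 ≈ 5.952.
ΔY = k × ΔG = (+€565 million) / 0.168 ≈ +€3,363 million.

+€3,363 million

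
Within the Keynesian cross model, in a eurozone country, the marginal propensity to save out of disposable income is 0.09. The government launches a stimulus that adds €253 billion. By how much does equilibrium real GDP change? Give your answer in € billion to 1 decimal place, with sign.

+€2,811.1 billion

MPC = 1 − MPS = 1 − 0.09 = 0.91.
Government-spending multiplier = 1/(1 − MPC) = 1/(1 − 0.91) = 1/0.09 ≈ 11.111.
ΔY = k × ΔG = (+€253 billion) / 0.09 ≈ +€2,811.1 billion.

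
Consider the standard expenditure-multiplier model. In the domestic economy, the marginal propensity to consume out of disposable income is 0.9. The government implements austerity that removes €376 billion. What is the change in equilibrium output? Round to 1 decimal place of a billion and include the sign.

−€3,760.0 billion

Expenditure multiplier = 1/(1 − MPC) = 1/(1 − 0.9) = 1/0.1 = 10.
ΔY = k × ΔG = (−€376 billion) / 0.1 = −€3,760 billion.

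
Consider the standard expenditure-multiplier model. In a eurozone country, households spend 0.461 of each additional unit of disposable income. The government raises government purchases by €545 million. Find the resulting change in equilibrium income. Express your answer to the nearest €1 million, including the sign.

Spending multiplier = 1/(1 − MPC) = 1/(1 − 0.461) = 1/0.539 ≈ 1.855.
ΔY = k × ΔG = (+€545 million) / 0.539 ≈ +€1,011 million.

+€1,011 million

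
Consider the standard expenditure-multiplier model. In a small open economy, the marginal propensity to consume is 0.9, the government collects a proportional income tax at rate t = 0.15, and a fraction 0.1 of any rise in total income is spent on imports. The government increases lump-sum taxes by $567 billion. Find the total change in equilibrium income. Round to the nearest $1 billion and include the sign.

A lump-sum tax change of +$567 billion shifts disposable income by −$567 billion; first-round consumption changes by −c × ΔT = −0.9 × (+$567 billion) = −$510.3 billion.
Expenditure multiplier = 1/(1 − c(1−t) + m) = 1/(1 − 0.9×0.85 + 0.1) = 1/0.335 ≈ 2.985.
The tax multiplier is −c × k ≈ −2.687, so ΔY = k × (−c·ΔT) = (−$510.3 billion) / 0.335 ≈ −$1,523 billion.

−$1,523 billion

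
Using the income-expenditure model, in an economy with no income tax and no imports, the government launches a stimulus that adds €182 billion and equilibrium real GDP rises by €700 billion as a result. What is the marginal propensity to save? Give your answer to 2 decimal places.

0.26

Implied spending multiplier k = ΔY/ΔG = 700/182 ≈ 3.8462.
Since k = 1/(1 − MPC), MPC = 1 − 1/k = 1 − ΔG/ΔY = 1 − 182/700 = 0.74.
MPS = 1 − MPC = 0.26.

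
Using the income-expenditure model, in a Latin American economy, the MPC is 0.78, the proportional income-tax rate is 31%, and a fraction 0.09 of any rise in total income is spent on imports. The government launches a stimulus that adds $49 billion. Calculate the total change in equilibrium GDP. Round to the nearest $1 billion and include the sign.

Government-spending multiplier = 1/(1 − c(1−t) + m) = 1/(1 − 0.78×0.69 + 0.09) = 1/0.5518 ≈ 1.812.
ΔY = k × ΔG = (+$49 billion) / 0.5518 ≈ +$89 billion.

+$89 billion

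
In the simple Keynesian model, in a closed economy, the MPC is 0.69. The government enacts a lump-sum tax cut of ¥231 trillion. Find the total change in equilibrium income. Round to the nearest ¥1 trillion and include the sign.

A lump-sum tax change of −¥231 trillion shifts disposable income by +¥231 trillion; first-round consumption changes by −c × ΔT = −0.69 × (−¥231 trillion) = +¥159.39 trillion.
Expenditure multiplier = 1/(1 − MPC) = 1/(1 − 0.69) = 1/0.31 ≈ 3.226.
The tax multiplier is −c × k ≈ −2.226, so ΔY = k × (−c·ΔT) = (+¥159.39 trillion) / 0.31 ≈ +¥514 trillion.

+¥514 trillion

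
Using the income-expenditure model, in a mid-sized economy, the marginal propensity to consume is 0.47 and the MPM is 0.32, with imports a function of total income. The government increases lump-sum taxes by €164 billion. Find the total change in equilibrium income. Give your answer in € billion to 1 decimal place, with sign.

A lump-sum tax change of +€164 billion shifts disposable income by −€164 billion; first-round consumption changes by −c × ΔT = −0.47 × (+€164 billion) = −€77.08 billion.
Expenditure multiplier = 1/(1 − c + m) = 1/(1 − 0.47 + 0.32) = 1/0.85 ≈ 1.176.
The tax multiplier is −c × k ≈ −0.553, so ΔY = k × (−c·ΔT) = (−€77.08 billion) / 0.85 ≈ −€90.7 billion.

−€90.7 billion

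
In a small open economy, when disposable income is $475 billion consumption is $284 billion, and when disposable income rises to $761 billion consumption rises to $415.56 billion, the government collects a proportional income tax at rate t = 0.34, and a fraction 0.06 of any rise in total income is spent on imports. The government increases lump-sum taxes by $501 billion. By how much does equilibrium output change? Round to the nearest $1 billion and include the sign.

−$305 billion

MPC = ΔC/ΔYd = (415.56 − 284)/(761 − 475) = 131.56/286 = 0.46.
A lump-sum tax change of +$501 billion shifts disposable income by −$501 billion; first-round consumption changes by −c × ΔT = −0.46 × (+$501 billion) = −$230.46 billion.
Expenditure multiplier = 1/(1 − c(1−t) + m) = 1/(1 − 0.46×0.66 + 0.06) = 1/0.7564 ≈ 1.322.
The tax multiplier is −c × k ≈ −0.608, so ΔY = k × (−c·ΔT) = (−$230.46 billion) / 0.7564 ≈ −$305 billion.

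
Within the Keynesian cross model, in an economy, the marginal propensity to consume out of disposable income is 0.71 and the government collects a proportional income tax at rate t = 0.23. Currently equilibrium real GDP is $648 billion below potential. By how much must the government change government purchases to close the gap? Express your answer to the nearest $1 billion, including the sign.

+$294 billion

Spending multiplier = 1/(1 − c(1−t)) = 1/(1 − 0.71×0.77) = 1/0.4533 ≈ 2.206.
Need ΔY = +$648 billion, so ΔG = ΔY/k = (+$648 billion) × 0.4533 ≈ +$294 billion.
The government should increase government purchases by $294 billion.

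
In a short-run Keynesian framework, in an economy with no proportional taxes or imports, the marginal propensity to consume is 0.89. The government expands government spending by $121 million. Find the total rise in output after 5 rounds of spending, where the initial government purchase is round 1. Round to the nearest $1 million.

Round 1 adds ΔG = $121 million; each later round is MPC = 0.89 times the previous.
After 5 rounds: 121 + 107.69 + 95.8441 + 85.301249 + 75.91811161 = ΔG·(1 − c^5)/(1 − c) = 121 × (1 − 0.5584059449)/0.11 ≈ $486 million.

$486 million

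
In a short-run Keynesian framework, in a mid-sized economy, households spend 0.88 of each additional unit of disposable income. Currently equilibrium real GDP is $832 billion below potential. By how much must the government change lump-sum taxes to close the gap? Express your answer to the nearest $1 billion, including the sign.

−$113 billion

Spending multiplier = 1/(1 − MPC) = 1/(1 − 0.88) = 1/0.12 ≈ 8.333.
Tax multiplier = −c·k = −0.88/0.12 ≈ −7.333. Need ΔY = +$832 billion, so ΔT = ΔY/(−c·k) = −(+$832 billion) × 0.12 / 0.88 ≈ −$113 billion.
The government should cut lump-sum taxes by $113 billion.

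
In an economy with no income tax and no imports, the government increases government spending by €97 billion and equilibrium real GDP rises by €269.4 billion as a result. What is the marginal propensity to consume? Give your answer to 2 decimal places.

0.64

Implied spending multiplier k = ΔY/ΔG = 269.4/97 ≈ 2.7773.
Since k = 1/(1 − MPC), MPC = 1 − 1/k = 1 − ΔG/ΔY = 1 − 97/269.4 ≈ 0.64.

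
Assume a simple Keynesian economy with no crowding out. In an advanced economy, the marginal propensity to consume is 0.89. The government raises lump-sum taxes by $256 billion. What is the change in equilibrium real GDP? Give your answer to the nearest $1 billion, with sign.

−$2,071 billion

A lump-sum tax change of +$256 billion shifts disposable income by −$256 billion; first-round consumption changes by −c × ΔT = −0.89 × (+$256 billion) = −$227.84 billion.
Expenditure multiplier = 1/(1 − MPC) = 1/(1 − 0.89) = 1/0.11 ≈ 9.091.
The tax multiplier is −c × k ≈ −8.091, so ΔY = k × (−c·ΔT) = (−$227.84 billion) / 0.11 ≈ −$2,071 billion.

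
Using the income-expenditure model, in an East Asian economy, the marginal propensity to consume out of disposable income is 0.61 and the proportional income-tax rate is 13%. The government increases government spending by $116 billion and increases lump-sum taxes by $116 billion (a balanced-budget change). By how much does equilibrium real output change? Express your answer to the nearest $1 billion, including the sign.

+$96 billion

Expenditure multiplier = 1/(1 − c(1−t)) = 1/(1 − 0.61×0.87) = 1/0.4693 ≈ 2.131.
ΔG contributes k·ΔG = (+$116 billion) / 0.4693 ≈ +$247.2 billion.
ΔT of +$116 billion changes first-round spending by −c·ΔT = −$70.76 billion, contributing k·(−c·ΔT) = (−$70.76 billion) / 0.4693 ≈ −$150.8 billion.
Net ΔY = k(ΔG − c·ΔT) = (+$45.24 billion) / 0.4693 ≈ +$96 billion.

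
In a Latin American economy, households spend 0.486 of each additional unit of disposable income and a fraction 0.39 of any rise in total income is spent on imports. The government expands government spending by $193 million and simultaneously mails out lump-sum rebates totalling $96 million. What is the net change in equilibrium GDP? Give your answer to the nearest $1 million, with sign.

Expenditure multiplier = 1/(1 − c + m) = 1/(1 − 0.486 + 0.39) = 1/0.904 ≈ 1.106.
ΔG contributes k·ΔG = (+$193 million) / 0.904 ≈ +$213.5 million.
ΔT of −$96 million changes first-round spending by −c·ΔT = +$46.656 million, contributing k·(−c·ΔT) = (+$46.656 million) / 0.904 ≈ +$51.6 million.
Net ΔY = k(ΔG − c·ΔT) = (+$239.656 million) / 0.904 ≈ +$265 million.

+$265 million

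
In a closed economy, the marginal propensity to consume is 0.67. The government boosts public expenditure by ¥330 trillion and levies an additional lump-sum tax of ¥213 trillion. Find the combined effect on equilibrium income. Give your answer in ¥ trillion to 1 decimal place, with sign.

Expenditure multiplier = 1/(1 − MPC) = 1/(1 − 0.67) = 1/0.33 ≈ 3.03.
ΔG contributes k·ΔG = (+¥330 trillion) / 0.33 = +¥1,000 trillion.
ΔT of +¥213 trillion changes first-round spending by −c·ΔT = −¥142.71 trillion, contributing k·(−c·ΔT) = (−¥142.71 trillion) / 0.33 ≈ −¥432.5 trillion.
Net ΔY = k(ΔG − c·ΔT) = (+¥187.29 trillion) / 0.33 ≈ +¥567.5 trillion.

+¥567.5 trillion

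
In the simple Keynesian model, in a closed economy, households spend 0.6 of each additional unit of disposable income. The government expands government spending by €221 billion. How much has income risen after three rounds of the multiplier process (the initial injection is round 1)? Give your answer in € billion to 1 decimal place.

€433.2 billion

Round 1 adds ΔG = €221 billion; each later round is MPC = 0.6 times the previous.
After 3 rounds: 221 + 132.6 + 79.56 = ΔG·(1 − c^3)/(1 − c) = 221 × (1 − 0.216)/0.4 ≈ €433.2 billion.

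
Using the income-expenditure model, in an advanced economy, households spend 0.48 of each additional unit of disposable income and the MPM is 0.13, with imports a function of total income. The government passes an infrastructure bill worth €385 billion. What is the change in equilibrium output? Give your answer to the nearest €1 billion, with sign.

+€592 billion

Spending multiplier = 1/(1 − c + m) = 1/(1 − 0.48 + 0.13) = 1/0.65 ≈ 1.538.
ΔY = k × ΔG = (+€385 billion) / 0.65 ≈ +€592 billion.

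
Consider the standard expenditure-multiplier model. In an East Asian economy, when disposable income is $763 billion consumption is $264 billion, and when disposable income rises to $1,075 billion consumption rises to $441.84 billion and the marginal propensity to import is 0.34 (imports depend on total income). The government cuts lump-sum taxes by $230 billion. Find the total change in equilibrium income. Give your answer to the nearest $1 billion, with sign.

MPC = ΔC/ΔYd = (441.84 − 264)/(1,075 − 763) = 177.84/312 = 0.57.
A lump-sum tax change of −$230 billion shifts disposable income by +$230 billion; first-round consumption changes by −c × ΔT = −0.57 × (−$230 billion) = +$131.1 billion.
Expenditure multiplier = 1/(1 − c + m) = 1/(1 − 0.57 + 0.34) = 1/0.77 ≈ 1.299.
The tax multiplier is −c × k ≈ −0.74, so ΔY = k × (−c·ΔT) = (+$131.1 billion) / 0.77 ≈ +$170 billion.

+$170 billion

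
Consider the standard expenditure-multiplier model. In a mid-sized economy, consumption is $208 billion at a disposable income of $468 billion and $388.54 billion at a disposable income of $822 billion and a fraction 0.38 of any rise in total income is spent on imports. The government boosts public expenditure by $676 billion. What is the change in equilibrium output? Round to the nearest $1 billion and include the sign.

MPC = ΔC/ΔYd = (388.54 − 208)/(822 − 468) = 180.54/354 = 0.51.
Expenditure multiplier = 1/(1 − c + m) = 1/(1 − 0.51 + 0.38) = 1/0.87 ≈ 1.149.
ΔY = k × ΔG = (+$676 billion) / 0.87 ≈ +$777 billion.

+$777 billion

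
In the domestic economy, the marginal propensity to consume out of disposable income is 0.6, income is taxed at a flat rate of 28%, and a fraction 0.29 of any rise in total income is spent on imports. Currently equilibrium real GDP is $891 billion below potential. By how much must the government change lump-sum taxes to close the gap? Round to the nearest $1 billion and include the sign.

Spending multiplier = 1/(1 − c(1−t) + m) = 1/(1 − 0.6×0.72 + 0.29) = 1/0.858 ≈ 1.166.
Tax multiplier = −c·k = −0.6/0.858 ≈ −0.699. Need ΔY = +$891 billion, so ΔT = ΔY/(−c·k) = −(+$891 billion) × 0.858 / 0.6 ≈ −$1,274 billion.
The government should cut lump-sum taxes by $1,274 billion.

−$1,274 billion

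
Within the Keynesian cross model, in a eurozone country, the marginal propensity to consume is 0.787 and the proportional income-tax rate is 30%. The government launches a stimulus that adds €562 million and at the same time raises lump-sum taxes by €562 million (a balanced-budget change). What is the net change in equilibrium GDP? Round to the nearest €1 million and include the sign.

Expenditure multiplier = 1/(1 − c(1−t)) = 1/(1 − 0.787×0.7) = 1/0.4491 ≈ 2.227.
ΔG contributes k·ΔG = (+€562 million) / 0.4491 ≈ +€1,251.4 million.
ΔT of +€562 million changes first-round spending by −c·ΔT = −€442.294 million, contributing k·(−c·ΔT) = (−€442.294 million) / 0.4491 ≈ −€984.8 million.
Net ΔY = k(ΔG − c·ΔT) = (+€119.706 million) / 0.4491 ≈ +€267 million.

+€267 million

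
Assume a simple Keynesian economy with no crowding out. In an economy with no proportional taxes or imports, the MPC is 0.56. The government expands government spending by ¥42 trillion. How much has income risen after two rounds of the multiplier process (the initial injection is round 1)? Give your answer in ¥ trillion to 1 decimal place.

Round 1 adds ΔG = ¥42 trillion; each later round is MPC = 0.56 times the previous.
After 2 rounds: 42 + 23.52 = ΔG·(1 − c^2)/(1 − c) = 42 × (1 − 0.3136)/0.44 ≈ ¥65.5 trillion.

¥65.5 trillion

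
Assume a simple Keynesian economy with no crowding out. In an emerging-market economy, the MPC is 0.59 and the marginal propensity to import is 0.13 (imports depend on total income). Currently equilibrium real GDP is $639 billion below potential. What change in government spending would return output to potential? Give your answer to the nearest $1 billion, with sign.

Spending multiplier = 1/(1 − c + m) = 1/(1 − 0.59 + 0.13) = 1/0.54 ≈ 1.852.
Need ΔY = +$639 billion, so ΔG = ΔY/k = (+$639 billion) × 0.54 ≈ +$345 billion.
The government should increase government spending by $345 billion.

+$345 billion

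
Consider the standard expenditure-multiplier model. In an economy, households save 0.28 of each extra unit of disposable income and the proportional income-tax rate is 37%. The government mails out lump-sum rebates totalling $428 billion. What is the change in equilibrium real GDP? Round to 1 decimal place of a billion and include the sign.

+$564.0 billion

MPC = 1 − MPS = 1 − 0.28 = 0.72.
A lump-sum tax change of −$428 billion shifts disposable income by +$428 billion; first-round consumption changes by −c × ΔT = −0.72 × (−$428 billion) = +$308.16 billion.
Expenditure multiplier = 1/(1 − c(1−t)) = 1/(1 − 0.72×0.63) = 1/0.5464 ≈ 1.83.
The tax multiplier is −c × k ≈ −1.318, so ΔY = k × (−c·ΔT) = (+$308.16 billion) / 0.5464 ≈ +$564 billion.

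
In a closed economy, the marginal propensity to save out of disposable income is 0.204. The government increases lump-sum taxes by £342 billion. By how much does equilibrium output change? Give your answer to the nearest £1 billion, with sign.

MPC = 1 − MPS = 1 − 0.204 = 0.796.
A lump-sum tax change of +£342 billion shifts disposable income by −£342 billion; first-round consumption changes by −c × ΔT = −0.796 × (+£342 billion) = −£272.232 billion.
Expenditure multiplier = 1/(1 − MPC) = 1/(1 − 0.796) = 1/0.204 ≈ 4.902.
The tax multiplier is −c × k ≈ −3.902, so ΔY = k × (−c·ΔT) = (−£272.232 billion) / 0.204 ≈ −£1,334 billion.

−£1,334 billion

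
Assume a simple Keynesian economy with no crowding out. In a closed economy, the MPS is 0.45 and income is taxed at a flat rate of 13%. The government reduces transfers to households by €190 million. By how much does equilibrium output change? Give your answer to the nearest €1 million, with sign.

−€200 million

MPC = 1 − MPS = 1 − 0.45 = 0.55.
The transfer change shifts disposable income by −€190 million, so first-round consumption changes by c·ΔTR = 0.55 × (−€190 million) = −€104.5 million.
Expenditure multiplier = 1/(1 − c(1−t)) = 1/(1 − 0.55×0.87) = 1/0.5215 ≈ 1.918.
The transfer multiplier is c × k ≈ 1.055, so ΔY = k × (c·ΔTR) = (−€104.5 million) / 0.5215 ≈ −€200 million.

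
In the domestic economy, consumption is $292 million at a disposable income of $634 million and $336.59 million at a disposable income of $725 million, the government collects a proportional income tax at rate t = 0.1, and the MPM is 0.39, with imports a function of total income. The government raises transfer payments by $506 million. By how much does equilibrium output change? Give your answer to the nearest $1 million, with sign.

MPC = ΔC/ΔYd = (336.59 − 292)/(725 − 634) = 44.59/91 = 0.49.
The transfer change shifts disposable income by +$506 million, so first-round consumption changes by c·ΔTR = 0.49 × (+$506 million) = +$247.94 million.
Expenditure multiplier = 1/(1 − c(1−t) + m) = 1/(1 − 0.49×0.9 + 0.39) = 1/0.949 ≈ 1.054.
The transfer multiplier is c × k ≈ 0.516, so ΔY = k × (c·ΔTR) = (+$247.94 million) / 0.949 ≈ +$261 million.

+$261 million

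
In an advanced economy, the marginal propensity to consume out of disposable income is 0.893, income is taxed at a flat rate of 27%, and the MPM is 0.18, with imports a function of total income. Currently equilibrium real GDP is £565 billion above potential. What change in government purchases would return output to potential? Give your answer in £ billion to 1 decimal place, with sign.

Spending multiplier = 1/(1 − c(1−t) + m) = 1/(1 − 0.893×0.73 + 0.18) = 1/0.52811 ≈ 1.894.
Need ΔY = −£565 billion, so ΔG = ΔY/k = (−£565 billion) × 0.52811 ≈ −£298.4 billion.
The government should cut government purchases by £298.4 billion.

−£298.4 billion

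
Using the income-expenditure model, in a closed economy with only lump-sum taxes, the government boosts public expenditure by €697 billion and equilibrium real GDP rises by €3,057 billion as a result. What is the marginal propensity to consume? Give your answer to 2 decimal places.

0.77

Implied spending multiplier k = ΔY/ΔG = 3,057/697 ≈ 4.3859.
Since k = 1/(1 − MPC), MPC = 1 − 1/k = 1 − ΔG/ΔY = 1 − 697/3,057 ≈ 0.77.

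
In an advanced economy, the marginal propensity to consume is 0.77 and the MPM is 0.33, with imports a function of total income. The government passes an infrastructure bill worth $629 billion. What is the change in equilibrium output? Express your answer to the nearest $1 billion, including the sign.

+$1,123 billion

Government-spending multiplier = 1/(1 − c + m) = 1/(1 − 0.77 + 0.33) = 1/0.56 ≈ 1.786.
ΔY = k × ΔG = (+$629 billion) / 0.56 ≈ +$1,123 billion.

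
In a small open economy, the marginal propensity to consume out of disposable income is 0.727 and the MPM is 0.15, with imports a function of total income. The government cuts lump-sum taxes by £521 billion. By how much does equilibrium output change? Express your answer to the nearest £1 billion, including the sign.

A lump-sum tax change of −£521 billion shifts disposable income by +£521 billion; first-round consumption changes by −c × ΔT = −0.727 × (−£521 billion) = +£378.767 billion.
Expenditure multiplier = 1/(1 − c + m) = 1/(1 − 0.727 + 0.15) = 1/0.423 ≈ 2.364.
The tax multiplier is −c × k ≈ −1.719, so ΔY = k × (−c·ΔT) = (+£378.767 billion) / 0.423 ≈ +£895 billion.

+£895 billion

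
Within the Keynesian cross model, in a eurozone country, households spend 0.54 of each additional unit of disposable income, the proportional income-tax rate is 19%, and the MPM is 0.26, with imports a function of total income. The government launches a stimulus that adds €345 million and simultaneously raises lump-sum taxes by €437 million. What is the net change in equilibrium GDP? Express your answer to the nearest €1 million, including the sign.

+€133 million

Expenditure multiplier = 1/(1 − c(1−t) + m) = 1/(1 − 0.54×0.81 + 0.26) = 1/0.8226 ≈ 1.216.
ΔG contributes k·ΔG = (+€345 million) / 0.8226 ≈ +€419.4 million.
ΔT of +€437 million changes first-round spending by −c·ΔT = −€235.98 million, contributing k·(−c·ΔT) = (−€235.98 million) / 0.8226 ≈ −€286.9 million.
Net ΔY = k(ΔG − c·ΔT) = (+€109.02 million) / 0.8226 ≈ +€133 million.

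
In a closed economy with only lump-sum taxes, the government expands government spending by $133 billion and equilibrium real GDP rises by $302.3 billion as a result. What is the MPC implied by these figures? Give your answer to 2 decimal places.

0.56

Implied spending multiplier k = ΔY/ΔG = 302.3/133 ≈ 2.2729.
Since k = 1/(1 − MPC), MPC = 1 − 1/k = 1 − ΔG/ΔY = 1 − 133/302.3 ≈ 0.56.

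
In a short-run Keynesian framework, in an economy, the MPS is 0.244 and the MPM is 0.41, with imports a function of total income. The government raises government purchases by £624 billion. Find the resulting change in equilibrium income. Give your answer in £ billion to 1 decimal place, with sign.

MPC = 1 − MPS = 1 − 0.244 = 0.756.
Government-spending multiplier = 1/(1 − c + m) = 1/(1 − 0.756 + 0.41) = 1/0.654 ≈ 1.529.
ΔY = k × ΔG = (+£624 billion) / 0.654 ≈ +£954.1 billion.

+£954.1 billion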